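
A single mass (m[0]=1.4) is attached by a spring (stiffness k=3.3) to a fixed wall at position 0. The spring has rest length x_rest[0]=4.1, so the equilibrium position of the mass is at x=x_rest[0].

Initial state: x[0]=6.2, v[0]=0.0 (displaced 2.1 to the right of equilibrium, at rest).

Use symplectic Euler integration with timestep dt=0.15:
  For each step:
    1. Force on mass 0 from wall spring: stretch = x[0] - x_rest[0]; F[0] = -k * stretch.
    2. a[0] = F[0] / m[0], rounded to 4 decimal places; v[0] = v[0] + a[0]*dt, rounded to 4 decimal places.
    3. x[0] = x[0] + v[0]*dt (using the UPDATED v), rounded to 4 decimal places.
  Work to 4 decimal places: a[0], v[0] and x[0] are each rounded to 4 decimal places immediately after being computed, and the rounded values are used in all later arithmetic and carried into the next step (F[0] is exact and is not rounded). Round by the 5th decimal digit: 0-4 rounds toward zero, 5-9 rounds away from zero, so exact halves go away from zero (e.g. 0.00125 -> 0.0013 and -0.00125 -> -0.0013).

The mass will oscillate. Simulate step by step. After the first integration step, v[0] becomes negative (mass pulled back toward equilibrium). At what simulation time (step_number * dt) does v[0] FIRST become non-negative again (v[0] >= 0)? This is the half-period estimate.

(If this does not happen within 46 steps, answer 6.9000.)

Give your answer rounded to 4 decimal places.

Answer: 2.1000

Derivation:
Step 0: x=[6.2000] v=[0.0000]
Step 1: x=[6.0886] v=[-0.7425]
Step 2: x=[5.8718] v=[-1.4456]
Step 3: x=[5.5610] v=[-2.0721]
Step 4: x=[5.1727] v=[-2.5887]
Step 5: x=[4.7275] v=[-2.9680]
Step 6: x=[4.2490] v=[-3.1899]
Step 7: x=[3.7626] v=[-3.2426]
Step 8: x=[3.2941] v=[-3.1233]
Step 9: x=[2.8683] v=[-2.8384]
Step 10: x=[2.5079] v=[-2.4029]
Step 11: x=[2.2319] v=[-1.8400]
Step 12: x=[2.0550] v=[-1.1795]
Step 13: x=[1.9865] v=[-0.4564]
Step 14: x=[2.0301] v=[0.2909]
First v>=0 after going negative at step 14, time=2.1000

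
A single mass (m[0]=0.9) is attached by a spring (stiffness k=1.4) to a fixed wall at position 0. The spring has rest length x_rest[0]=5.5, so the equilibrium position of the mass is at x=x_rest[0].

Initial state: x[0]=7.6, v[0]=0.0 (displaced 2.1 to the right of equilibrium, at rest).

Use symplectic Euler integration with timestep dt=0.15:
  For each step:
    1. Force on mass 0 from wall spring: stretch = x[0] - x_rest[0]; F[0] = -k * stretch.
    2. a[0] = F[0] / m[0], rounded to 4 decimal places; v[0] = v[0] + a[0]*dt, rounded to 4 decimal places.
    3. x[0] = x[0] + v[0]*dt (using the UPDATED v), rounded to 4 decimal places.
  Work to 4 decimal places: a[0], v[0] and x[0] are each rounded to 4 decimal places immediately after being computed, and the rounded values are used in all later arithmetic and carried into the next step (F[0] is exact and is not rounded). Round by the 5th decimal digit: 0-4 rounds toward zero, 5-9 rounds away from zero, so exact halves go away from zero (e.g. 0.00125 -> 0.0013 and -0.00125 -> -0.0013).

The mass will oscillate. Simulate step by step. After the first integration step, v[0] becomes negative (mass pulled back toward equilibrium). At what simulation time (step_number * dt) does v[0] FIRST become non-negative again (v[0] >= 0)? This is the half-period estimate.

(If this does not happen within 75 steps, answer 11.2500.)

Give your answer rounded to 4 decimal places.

Answer: 2.5500

Derivation:
Step 0: x=[7.6000] v=[0.0000]
Step 1: x=[7.5265] v=[-0.4900]
Step 2: x=[7.3821] v=[-0.9628]
Step 3: x=[7.1718] v=[-1.4020]
Step 4: x=[6.9030] v=[-1.7921]
Step 5: x=[6.5851] v=[-2.1195]
Step 6: x=[6.2292] v=[-2.3727]
Step 7: x=[5.8478] v=[-2.5428]
Step 8: x=[5.4542] v=[-2.6240]
Step 9: x=[5.0622] v=[-2.6133]
Step 10: x=[4.6855] v=[-2.5112]
Step 11: x=[4.3373] v=[-2.3212]
Step 12: x=[4.0298] v=[-2.0499]
Step 13: x=[3.7738] v=[-1.7069]
Step 14: x=[3.5782] v=[-1.3041]
Step 15: x=[3.4498] v=[-0.8557]
Step 16: x=[3.3932] v=[-0.3773]
Step 17: x=[3.4103] v=[0.1143]
First v>=0 after going negative at step 17, time=2.5500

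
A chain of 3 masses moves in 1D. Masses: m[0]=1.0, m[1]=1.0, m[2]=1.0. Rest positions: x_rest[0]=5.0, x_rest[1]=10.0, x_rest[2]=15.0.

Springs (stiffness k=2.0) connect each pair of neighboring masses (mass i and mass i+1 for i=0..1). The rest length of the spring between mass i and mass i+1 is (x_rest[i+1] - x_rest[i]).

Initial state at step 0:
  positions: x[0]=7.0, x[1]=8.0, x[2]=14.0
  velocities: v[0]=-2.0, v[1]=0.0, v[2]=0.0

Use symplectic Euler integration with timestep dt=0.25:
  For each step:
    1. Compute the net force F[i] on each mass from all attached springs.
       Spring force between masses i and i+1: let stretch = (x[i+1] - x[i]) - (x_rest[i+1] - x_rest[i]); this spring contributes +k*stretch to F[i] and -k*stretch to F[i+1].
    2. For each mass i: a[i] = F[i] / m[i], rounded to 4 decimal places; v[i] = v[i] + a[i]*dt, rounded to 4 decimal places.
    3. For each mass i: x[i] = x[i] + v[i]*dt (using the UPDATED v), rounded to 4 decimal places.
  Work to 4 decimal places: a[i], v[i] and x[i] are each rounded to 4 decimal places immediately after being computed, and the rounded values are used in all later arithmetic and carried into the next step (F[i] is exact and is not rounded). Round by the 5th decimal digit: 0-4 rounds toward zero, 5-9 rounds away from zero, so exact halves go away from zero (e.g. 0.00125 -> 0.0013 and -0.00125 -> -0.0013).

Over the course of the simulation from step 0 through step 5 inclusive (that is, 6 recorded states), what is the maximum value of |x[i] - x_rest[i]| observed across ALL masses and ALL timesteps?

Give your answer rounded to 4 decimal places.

Step 0: x=[7.0000 8.0000 14.0000] v=[-2.0000 0.0000 0.0000]
Step 1: x=[6.0000 8.6250 13.8750] v=[-4.0000 2.5000 -0.5000]
Step 2: x=[4.7031 9.5781 13.7188] v=[-5.1875 3.8125 -0.6250]
Step 3: x=[3.3906 10.4395 13.6700] v=[-5.2500 3.4454 -0.1954]
Step 4: x=[2.3342 10.8236 13.8424] v=[-4.2256 1.5362 0.6894]
Step 5: x=[1.7140 10.5238 14.2624] v=[-2.4809 -1.1991 1.6800]
Max displacement = 3.2860

Answer: 3.2860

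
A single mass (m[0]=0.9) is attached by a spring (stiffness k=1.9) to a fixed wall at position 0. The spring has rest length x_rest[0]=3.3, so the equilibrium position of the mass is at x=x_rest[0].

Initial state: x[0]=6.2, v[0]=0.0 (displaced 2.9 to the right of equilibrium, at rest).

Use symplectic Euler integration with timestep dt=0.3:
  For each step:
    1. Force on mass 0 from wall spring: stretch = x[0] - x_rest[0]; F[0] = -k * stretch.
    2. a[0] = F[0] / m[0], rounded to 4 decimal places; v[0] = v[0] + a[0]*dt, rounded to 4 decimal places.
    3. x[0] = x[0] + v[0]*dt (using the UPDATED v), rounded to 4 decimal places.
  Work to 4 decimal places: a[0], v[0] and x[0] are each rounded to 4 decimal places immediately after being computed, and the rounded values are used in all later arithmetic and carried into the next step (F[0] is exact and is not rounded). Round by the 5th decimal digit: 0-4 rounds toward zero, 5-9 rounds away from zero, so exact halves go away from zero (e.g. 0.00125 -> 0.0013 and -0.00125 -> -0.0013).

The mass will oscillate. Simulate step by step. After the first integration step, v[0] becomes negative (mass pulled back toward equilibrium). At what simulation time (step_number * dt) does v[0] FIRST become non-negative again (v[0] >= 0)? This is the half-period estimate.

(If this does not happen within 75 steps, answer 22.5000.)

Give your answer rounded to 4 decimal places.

Step 0: x=[6.2000] v=[0.0000]
Step 1: x=[5.6490] v=[-1.8367]
Step 2: x=[4.6517] v=[-3.3244]
Step 3: x=[3.3976] v=[-4.1805]
Step 4: x=[2.1249] v=[-4.2423]
Step 5: x=[1.0755] v=[-3.4981]
Step 6: x=[0.4487] v=[-2.0892]
Step 7: x=[0.3637] v=[-0.2834]
Step 8: x=[0.8366] v=[1.5763]
First v>=0 after going negative at step 8, time=2.4000

Answer: 2.4000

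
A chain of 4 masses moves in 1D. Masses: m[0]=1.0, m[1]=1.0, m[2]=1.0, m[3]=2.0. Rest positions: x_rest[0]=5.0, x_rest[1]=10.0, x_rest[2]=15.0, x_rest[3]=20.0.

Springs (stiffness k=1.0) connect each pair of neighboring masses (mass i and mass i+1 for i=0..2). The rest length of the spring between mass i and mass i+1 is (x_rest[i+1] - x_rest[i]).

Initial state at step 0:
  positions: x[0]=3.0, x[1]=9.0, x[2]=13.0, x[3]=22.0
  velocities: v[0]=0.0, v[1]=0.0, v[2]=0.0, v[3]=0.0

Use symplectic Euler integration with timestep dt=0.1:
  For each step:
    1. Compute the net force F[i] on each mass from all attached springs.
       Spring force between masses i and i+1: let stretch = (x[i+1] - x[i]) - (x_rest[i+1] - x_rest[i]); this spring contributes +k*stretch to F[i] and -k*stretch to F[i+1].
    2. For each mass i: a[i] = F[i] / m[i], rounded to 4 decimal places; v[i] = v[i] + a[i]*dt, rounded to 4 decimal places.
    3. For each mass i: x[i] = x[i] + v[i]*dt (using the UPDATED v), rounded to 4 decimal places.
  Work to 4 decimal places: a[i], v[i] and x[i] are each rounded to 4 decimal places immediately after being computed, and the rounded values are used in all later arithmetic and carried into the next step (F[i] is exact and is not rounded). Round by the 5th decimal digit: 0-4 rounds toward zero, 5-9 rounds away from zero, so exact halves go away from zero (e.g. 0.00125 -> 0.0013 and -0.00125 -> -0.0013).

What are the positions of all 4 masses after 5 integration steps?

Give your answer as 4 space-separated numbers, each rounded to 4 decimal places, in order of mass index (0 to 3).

Answer: 3.1399 8.7340 13.7022 21.7121

Derivation:
Step 0: x=[3.0000 9.0000 13.0000 22.0000] v=[0.0000 0.0000 0.0000 0.0000]
Step 1: x=[3.0100 8.9800 13.0500 21.9800] v=[0.1000 -0.2000 0.5000 -0.2000]
Step 2: x=[3.0297 8.9410 13.1486 21.9404] v=[0.1970 -0.3900 0.9860 -0.3965]
Step 3: x=[3.0585 8.8850 13.2930 21.8818] v=[0.2881 -0.5604 1.4444 -0.5861]
Step 4: x=[3.0956 8.8148 13.4793 21.8053] v=[0.3708 -0.7023 1.8625 -0.7655]
Step 5: x=[3.1399 8.7340 13.7022 21.7121] v=[0.4427 -0.8078 2.2287 -0.9318]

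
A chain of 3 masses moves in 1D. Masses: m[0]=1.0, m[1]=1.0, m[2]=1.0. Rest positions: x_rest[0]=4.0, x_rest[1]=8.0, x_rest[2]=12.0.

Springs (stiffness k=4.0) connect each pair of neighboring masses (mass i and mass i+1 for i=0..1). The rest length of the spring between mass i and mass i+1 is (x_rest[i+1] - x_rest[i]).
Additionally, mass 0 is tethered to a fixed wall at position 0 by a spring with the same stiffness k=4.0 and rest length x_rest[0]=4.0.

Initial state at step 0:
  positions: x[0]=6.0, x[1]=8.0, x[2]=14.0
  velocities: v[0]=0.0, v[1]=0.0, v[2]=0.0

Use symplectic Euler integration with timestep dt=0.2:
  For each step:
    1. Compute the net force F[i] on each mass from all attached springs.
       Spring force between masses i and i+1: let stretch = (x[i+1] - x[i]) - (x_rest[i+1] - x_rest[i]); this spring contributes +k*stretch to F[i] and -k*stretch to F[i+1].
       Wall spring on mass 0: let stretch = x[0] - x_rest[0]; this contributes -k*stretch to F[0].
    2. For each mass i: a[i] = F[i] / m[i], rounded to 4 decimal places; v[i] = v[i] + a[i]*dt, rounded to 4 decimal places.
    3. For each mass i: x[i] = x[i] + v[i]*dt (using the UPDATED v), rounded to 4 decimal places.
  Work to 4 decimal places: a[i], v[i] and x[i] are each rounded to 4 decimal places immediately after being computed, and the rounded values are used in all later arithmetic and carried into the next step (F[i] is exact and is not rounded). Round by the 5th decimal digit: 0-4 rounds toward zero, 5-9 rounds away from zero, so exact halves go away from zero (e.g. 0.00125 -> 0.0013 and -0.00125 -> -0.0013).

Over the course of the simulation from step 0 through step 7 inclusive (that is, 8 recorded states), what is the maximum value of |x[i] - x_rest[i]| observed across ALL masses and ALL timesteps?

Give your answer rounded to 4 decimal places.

Answer: 2.2446

Derivation:
Step 0: x=[6.0000 8.0000 14.0000] v=[0.0000 0.0000 0.0000]
Step 1: x=[5.3600 8.6400 13.6800] v=[-3.2000 3.2000 -1.6000]
Step 2: x=[4.3872 9.5616 13.1936] v=[-4.8640 4.6080 -2.4320]
Step 3: x=[3.5404 10.2364 12.7661] v=[-4.2342 3.3741 -2.1376]
Step 4: x=[3.1985 10.2446 12.5738] v=[-1.7097 0.0411 -0.9614]
Step 5: x=[3.4722 9.4981 12.6488] v=[1.3684 -3.7324 0.3752]
Step 6: x=[4.1545 8.2916 12.8597] v=[3.4114 -6.0326 1.0546]
Step 7: x=[4.8340 7.1540 12.9797] v=[3.3975 -5.6878 0.6001]
Max displacement = 2.2446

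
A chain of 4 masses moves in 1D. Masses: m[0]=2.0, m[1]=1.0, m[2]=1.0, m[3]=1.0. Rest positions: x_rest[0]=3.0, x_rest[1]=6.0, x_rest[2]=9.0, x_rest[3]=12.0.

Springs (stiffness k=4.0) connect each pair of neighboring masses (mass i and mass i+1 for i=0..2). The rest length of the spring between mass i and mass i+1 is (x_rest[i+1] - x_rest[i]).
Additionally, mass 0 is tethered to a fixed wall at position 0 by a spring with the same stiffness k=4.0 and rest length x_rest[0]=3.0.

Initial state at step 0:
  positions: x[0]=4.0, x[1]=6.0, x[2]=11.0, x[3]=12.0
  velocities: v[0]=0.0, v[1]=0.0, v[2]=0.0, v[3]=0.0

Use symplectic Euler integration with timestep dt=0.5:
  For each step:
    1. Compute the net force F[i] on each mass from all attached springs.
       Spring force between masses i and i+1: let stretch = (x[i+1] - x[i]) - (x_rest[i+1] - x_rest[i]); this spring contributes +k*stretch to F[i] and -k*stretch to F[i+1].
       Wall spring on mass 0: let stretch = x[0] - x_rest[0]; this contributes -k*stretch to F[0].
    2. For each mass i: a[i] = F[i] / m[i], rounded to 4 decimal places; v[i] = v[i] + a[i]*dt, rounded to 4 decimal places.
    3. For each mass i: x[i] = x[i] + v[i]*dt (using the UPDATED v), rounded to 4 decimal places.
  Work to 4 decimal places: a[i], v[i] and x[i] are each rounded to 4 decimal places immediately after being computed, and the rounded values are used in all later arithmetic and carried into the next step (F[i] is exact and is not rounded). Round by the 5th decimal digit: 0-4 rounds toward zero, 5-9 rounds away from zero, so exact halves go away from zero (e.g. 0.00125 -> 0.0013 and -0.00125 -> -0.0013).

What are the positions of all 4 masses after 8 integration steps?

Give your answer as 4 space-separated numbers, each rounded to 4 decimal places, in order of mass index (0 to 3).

Answer: 3.1875 3.6250 10.3750 9.7500

Derivation:
Step 0: x=[4.0000 6.0000 11.0000 12.0000] v=[0.0000 0.0000 0.0000 0.0000]
Step 1: x=[3.0000 9.0000 7.0000 14.0000] v=[-2.0000 6.0000 -8.0000 4.0000]
Step 2: x=[3.5000 4.0000 12.0000 12.0000] v=[1.0000 -10.0000 10.0000 -4.0000]
Step 3: x=[2.5000 6.5000 9.0000 13.0000] v=[-2.0000 5.0000 -6.0000 2.0000]
Step 4: x=[2.2500 7.5000 7.5000 13.0000] v=[-0.5000 2.0000 -3.0000 0.0000]
Step 5: x=[3.5000 3.2500 11.5000 10.5000] v=[2.5000 -8.5000 8.0000 -5.0000]
Step 6: x=[2.8750 7.5000 6.2500 12.0000] v=[-1.2500 8.5000 -10.5000 3.0000]
Step 7: x=[3.1250 5.8750 8.0000 10.7500] v=[0.5000 -3.2500 3.5000 -2.5000]
Step 8: x=[3.1875 3.6250 10.3750 9.7500] v=[0.1250 -4.5000 4.7500 -2.0000]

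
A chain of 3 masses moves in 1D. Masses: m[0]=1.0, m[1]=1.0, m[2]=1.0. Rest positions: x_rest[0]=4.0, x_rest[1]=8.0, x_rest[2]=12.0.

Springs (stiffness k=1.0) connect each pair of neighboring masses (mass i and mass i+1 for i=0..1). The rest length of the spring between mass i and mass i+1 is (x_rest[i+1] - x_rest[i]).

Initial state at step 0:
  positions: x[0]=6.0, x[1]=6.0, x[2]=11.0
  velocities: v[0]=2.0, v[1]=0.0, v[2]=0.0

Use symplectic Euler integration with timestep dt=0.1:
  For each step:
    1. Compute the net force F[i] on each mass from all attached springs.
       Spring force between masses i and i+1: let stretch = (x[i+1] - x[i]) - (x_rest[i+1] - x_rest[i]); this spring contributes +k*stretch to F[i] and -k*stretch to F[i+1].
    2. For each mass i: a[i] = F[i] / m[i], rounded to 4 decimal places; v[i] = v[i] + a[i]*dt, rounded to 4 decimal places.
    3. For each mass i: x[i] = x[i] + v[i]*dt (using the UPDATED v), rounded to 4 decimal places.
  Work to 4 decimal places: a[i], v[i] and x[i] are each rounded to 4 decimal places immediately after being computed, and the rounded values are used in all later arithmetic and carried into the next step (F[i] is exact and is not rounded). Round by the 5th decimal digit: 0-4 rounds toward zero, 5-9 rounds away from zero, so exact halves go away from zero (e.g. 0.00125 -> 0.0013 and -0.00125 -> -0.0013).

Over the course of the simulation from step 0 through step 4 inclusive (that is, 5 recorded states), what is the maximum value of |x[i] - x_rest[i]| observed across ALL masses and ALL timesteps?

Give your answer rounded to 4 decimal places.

Answer: 2.3936

Derivation:
Step 0: x=[6.0000 6.0000 11.0000] v=[2.0000 0.0000 0.0000]
Step 1: x=[6.1600 6.0500 10.9900] v=[1.6000 0.5000 -0.1000]
Step 2: x=[6.2789 6.1505 10.9706] v=[1.1890 1.0050 -0.1940]
Step 3: x=[6.3565 6.3005 10.9430] v=[0.7762 1.4999 -0.2760]
Step 4: x=[6.3936 6.4975 10.9090] v=[0.3706 1.9698 -0.3403]
Max displacement = 2.3936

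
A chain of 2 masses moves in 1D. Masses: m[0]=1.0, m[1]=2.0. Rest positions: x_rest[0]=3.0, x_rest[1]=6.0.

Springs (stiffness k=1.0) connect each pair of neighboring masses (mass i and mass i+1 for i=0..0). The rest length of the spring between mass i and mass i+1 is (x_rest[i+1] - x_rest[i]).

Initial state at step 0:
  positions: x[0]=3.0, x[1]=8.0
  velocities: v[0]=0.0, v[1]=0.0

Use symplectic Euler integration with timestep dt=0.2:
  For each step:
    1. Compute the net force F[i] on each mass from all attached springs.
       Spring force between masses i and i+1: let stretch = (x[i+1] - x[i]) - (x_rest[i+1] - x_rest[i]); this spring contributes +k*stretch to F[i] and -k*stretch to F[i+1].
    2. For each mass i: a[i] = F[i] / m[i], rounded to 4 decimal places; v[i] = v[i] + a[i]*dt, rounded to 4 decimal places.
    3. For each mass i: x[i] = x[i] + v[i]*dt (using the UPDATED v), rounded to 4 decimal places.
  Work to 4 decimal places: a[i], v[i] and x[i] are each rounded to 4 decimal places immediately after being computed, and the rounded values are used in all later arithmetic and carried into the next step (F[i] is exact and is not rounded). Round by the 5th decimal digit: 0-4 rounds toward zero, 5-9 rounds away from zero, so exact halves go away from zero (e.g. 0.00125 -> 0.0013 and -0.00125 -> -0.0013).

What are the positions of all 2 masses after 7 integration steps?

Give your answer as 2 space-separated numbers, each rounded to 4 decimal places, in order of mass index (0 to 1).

Step 0: x=[3.0000 8.0000] v=[0.0000 0.0000]
Step 1: x=[3.0800 7.9600] v=[0.4000 -0.2000]
Step 2: x=[3.2352 7.8824] v=[0.7760 -0.3880]
Step 3: x=[3.4563 7.7719] v=[1.1054 -0.5527]
Step 4: x=[3.7300 7.6350] v=[1.3685 -0.6843]
Step 5: x=[4.0399 7.4800] v=[1.5495 -0.7748]
Step 6: x=[4.3674 7.3162] v=[1.6375 -0.8188]
Step 7: x=[4.6929 7.1535] v=[1.6273 -0.8137]

Answer: 4.6929 7.1535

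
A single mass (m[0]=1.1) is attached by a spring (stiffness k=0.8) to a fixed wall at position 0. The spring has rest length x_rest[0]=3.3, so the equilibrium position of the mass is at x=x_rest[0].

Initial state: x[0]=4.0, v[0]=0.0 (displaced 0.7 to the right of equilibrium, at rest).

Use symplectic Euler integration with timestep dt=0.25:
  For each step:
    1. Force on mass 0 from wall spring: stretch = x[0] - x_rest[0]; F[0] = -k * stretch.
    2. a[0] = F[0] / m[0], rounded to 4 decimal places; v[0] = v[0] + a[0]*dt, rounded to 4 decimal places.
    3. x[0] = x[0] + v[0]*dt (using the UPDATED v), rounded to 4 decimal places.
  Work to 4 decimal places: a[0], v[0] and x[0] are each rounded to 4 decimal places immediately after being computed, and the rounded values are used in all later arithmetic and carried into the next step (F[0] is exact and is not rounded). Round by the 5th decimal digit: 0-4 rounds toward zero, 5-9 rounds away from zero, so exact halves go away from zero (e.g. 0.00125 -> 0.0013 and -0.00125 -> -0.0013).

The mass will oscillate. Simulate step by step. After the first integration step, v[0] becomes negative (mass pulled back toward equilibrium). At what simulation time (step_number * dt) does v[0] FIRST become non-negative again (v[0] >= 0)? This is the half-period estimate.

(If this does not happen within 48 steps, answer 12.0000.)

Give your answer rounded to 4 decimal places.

Step 0: x=[4.0000] v=[0.0000]
Step 1: x=[3.9682] v=[-0.1273]
Step 2: x=[3.9060] v=[-0.2488]
Step 3: x=[3.8163] v=[-0.3590]
Step 4: x=[3.7031] v=[-0.4529]
Step 5: x=[3.5716] v=[-0.5262]
Step 6: x=[3.4277] v=[-0.5756]
Step 7: x=[3.2780] v=[-0.5988]
Step 8: x=[3.1293] v=[-0.5948]
Step 9: x=[2.9884] v=[-0.5638]
Step 10: x=[2.8616] v=[-0.5072]
Step 11: x=[2.7547] v=[-0.4275]
Step 12: x=[2.6726] v=[-0.3284]
Step 13: x=[2.6190] v=[-0.2143]
Step 14: x=[2.5964] v=[-0.0905]
Step 15: x=[2.6058] v=[0.0374]
First v>=0 after going negative at step 15, time=3.7500

Answer: 3.7500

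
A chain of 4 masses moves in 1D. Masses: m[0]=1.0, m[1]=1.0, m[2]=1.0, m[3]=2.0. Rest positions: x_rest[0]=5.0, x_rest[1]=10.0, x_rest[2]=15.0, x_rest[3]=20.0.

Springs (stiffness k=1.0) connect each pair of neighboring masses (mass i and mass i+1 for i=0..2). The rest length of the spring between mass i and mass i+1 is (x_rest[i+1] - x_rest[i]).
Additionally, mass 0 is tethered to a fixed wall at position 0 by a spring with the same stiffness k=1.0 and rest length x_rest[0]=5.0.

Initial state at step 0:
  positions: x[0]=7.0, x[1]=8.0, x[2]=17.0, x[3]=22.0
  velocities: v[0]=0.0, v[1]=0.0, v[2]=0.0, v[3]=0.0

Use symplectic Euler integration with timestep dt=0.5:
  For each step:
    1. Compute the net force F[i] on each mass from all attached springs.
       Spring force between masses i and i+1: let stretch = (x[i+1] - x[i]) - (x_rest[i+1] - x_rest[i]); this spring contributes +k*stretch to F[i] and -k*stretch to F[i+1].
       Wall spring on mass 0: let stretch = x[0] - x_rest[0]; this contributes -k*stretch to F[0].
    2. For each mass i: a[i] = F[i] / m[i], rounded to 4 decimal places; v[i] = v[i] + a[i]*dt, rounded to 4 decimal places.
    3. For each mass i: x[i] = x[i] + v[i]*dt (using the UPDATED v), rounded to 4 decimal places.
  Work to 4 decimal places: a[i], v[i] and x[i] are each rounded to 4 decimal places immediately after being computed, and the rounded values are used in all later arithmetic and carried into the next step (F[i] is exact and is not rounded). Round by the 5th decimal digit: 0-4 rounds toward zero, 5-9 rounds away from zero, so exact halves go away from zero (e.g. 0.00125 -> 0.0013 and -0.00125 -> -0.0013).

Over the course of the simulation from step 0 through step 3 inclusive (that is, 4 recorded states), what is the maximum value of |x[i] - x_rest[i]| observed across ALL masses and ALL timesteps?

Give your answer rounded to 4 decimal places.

Answer: 3.2500

Derivation:
Step 0: x=[7.0000 8.0000 17.0000 22.0000] v=[0.0000 0.0000 0.0000 0.0000]
Step 1: x=[5.5000 10.0000 16.0000 22.0000] v=[-3.0000 4.0000 -2.0000 0.0000]
Step 2: x=[3.7500 12.3750 15.0000 21.8750] v=[-3.5000 4.7500 -2.0000 -0.2500]
Step 3: x=[3.2188 13.2500 15.0625 21.5156] v=[-1.0625 1.7500 0.1250 -0.7188]
Max displacement = 3.2500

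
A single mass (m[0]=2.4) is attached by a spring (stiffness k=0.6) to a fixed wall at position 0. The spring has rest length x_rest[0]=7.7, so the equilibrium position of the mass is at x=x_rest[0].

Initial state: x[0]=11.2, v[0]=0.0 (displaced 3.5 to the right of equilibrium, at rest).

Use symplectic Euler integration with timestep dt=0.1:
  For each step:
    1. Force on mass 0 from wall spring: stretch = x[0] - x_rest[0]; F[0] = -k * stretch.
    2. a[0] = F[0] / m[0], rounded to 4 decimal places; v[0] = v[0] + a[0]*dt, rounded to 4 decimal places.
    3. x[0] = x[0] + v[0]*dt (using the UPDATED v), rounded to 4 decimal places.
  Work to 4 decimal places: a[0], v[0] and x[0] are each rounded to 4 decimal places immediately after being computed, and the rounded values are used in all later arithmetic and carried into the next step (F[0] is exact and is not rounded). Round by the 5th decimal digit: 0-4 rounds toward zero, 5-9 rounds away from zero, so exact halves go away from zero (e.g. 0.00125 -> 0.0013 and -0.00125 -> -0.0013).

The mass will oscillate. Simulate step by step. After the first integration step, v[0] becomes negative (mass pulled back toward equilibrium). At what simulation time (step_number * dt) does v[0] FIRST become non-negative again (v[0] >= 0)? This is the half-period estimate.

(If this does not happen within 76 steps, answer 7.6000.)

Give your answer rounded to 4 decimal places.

Step 0: x=[11.2000] v=[0.0000]
Step 1: x=[11.1913] v=[-0.0875]
Step 2: x=[11.1738] v=[-0.1748]
Step 3: x=[11.1476] v=[-0.2617]
Step 4: x=[11.1128] v=[-0.3479]
Step 5: x=[11.0695] v=[-0.4332]
Step 6: x=[11.0178] v=[-0.5174]
Step 7: x=[10.9578] v=[-0.6004]
Step 8: x=[10.8896] v=[-0.6819]
Step 9: x=[10.8134] v=[-0.7616]
Step 10: x=[10.7295] v=[-0.8394]
Step 11: x=[10.6380] v=[-0.9151]
Step 12: x=[10.5391] v=[-0.9886]
Step 13: x=[10.4331] v=[-1.0596]
Step 14: x=[10.3203] v=[-1.1279]
Step 15: x=[10.2010] v=[-1.1934]
Step 16: x=[10.0754] v=[-1.2559]
Step 17: x=[9.9439] v=[-1.3153]
Step 18: x=[9.8068] v=[-1.3714]
Step 19: x=[9.6644] v=[-1.4241]
Step 20: x=[9.5171] v=[-1.4732]
Step 21: x=[9.3652] v=[-1.5186]
Step 22: x=[9.2092] v=[-1.5602]
Step 23: x=[9.0494] v=[-1.5979]
Step 24: x=[8.8862] v=[-1.6316]
Step 25: x=[8.7201] v=[-1.6613]
Step 26: x=[8.5514] v=[-1.6868]
Step 27: x=[8.3806] v=[-1.7081]
Step 28: x=[8.2081] v=[-1.7251]
Step 29: x=[8.0343] v=[-1.7378]
Step 30: x=[7.8597] v=[-1.7462]
Step 31: x=[7.6847] v=[-1.7502]
Step 32: x=[7.5097] v=[-1.7498]
Step 33: x=[7.3352] v=[-1.7450]
Step 34: x=[7.1616] v=[-1.7359]
Step 35: x=[6.9894] v=[-1.7224]
Step 36: x=[6.8189] v=[-1.7046]
Step 37: x=[6.6506] v=[-1.6826]
Step 38: x=[6.4850] v=[-1.6564]
Step 39: x=[6.3224] v=[-1.6260]
Step 40: x=[6.1632] v=[-1.5916]
Step 41: x=[6.0079] v=[-1.5532]
Step 42: x=[5.8568] v=[-1.5109]
Step 43: x=[5.7103] v=[-1.4648]
Step 44: x=[5.5688] v=[-1.4151]
Step 45: x=[5.4326] v=[-1.3618]
Step 46: x=[5.3021] v=[-1.3051]
Step 47: x=[5.1776] v=[-1.2452]
Step 48: x=[5.0594] v=[-1.1821]
Step 49: x=[4.9478] v=[-1.1161]
Step 50: x=[4.8431] v=[-1.0473]
Step 51: x=[4.7455] v=[-0.9759]
Step 52: x=[4.6553] v=[-0.9020]
Step 53: x=[4.5727] v=[-0.8259]
Step 54: x=[4.4979] v=[-0.7477]
Step 55: x=[4.4311] v=[-0.6677]
Step 56: x=[4.3725] v=[-0.5860]
Step 57: x=[4.3222] v=[-0.5028]
Step 58: x=[4.2804] v=[-0.4184]
Step 59: x=[4.2471] v=[-0.3329]
Step 60: x=[4.2224] v=[-0.2466]
Step 61: x=[4.2064] v=[-0.1597]
Step 62: x=[4.1992] v=[-0.0724]
Step 63: x=[4.2007] v=[0.0151]
First v>=0 after going negative at step 63, time=6.3000

Answer: 6.3000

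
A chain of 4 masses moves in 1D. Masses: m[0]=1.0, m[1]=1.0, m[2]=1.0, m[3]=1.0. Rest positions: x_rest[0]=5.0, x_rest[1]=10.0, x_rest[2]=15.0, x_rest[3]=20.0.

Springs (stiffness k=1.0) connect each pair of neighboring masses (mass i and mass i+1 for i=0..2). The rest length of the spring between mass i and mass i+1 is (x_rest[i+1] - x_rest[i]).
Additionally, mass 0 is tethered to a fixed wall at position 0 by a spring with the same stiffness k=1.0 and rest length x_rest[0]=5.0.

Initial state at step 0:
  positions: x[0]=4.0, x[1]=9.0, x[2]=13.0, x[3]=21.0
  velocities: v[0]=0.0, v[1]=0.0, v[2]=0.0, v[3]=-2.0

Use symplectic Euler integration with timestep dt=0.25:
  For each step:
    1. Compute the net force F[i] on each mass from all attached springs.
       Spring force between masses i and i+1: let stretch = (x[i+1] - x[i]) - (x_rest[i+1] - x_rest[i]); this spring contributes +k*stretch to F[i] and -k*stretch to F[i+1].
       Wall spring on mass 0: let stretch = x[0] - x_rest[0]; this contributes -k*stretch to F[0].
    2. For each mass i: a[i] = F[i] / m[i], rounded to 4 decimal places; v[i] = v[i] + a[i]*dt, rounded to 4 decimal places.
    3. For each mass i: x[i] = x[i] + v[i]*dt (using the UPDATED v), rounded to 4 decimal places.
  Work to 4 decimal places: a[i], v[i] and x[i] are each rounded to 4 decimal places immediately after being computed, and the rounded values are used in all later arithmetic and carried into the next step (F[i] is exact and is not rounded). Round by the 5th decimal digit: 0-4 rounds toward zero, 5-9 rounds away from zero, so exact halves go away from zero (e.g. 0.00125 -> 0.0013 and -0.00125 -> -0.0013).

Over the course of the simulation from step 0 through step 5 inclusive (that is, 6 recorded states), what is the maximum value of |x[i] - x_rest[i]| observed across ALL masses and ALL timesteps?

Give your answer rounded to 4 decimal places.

Step 0: x=[4.0000 9.0000 13.0000 21.0000] v=[0.0000 0.0000 0.0000 -2.0000]
Step 1: x=[4.0625 8.9375 13.2500 20.3125] v=[0.2500 -0.2500 1.0000 -2.7500]
Step 2: x=[4.1758 8.8399 13.6719 19.4961] v=[0.4531 -0.3906 1.6875 -3.2656]
Step 3: x=[4.3196 8.7528 14.1558 18.6282] v=[0.5752 -0.3486 1.9356 -3.4717]
Step 4: x=[4.4705 8.7263 14.5816 17.7933] v=[0.6036 -0.1062 1.7030 -3.3398]
Step 5: x=[4.6080 8.7997 14.8421 17.0701] v=[0.5499 0.2937 1.0421 -2.8927]
Max displacement = 2.9299

Answer: 2.9299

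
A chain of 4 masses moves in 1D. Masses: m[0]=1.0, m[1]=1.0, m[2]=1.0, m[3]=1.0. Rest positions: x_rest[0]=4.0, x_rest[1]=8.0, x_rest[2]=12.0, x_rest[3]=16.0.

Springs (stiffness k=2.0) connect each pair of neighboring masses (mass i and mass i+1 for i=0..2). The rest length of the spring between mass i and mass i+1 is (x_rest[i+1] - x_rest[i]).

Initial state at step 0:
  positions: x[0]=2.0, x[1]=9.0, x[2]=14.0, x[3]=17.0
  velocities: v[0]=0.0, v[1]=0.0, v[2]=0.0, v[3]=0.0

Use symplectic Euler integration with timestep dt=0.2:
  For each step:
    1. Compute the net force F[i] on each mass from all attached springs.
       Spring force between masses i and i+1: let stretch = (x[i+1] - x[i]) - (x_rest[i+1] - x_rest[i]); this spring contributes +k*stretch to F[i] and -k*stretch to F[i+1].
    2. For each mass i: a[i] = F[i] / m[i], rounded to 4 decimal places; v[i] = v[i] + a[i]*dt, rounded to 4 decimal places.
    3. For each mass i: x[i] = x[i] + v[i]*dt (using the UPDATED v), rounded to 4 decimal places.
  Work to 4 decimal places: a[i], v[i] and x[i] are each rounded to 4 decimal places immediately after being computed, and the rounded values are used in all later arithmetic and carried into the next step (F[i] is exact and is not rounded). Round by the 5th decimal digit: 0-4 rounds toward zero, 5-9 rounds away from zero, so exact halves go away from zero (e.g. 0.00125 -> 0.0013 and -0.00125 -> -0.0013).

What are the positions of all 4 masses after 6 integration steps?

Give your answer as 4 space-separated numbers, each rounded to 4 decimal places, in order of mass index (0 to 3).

Step 0: x=[2.0000 9.0000 14.0000 17.0000] v=[0.0000 0.0000 0.0000 0.0000]
Step 1: x=[2.2400 8.8400 13.8400 17.0800] v=[1.2000 -0.8000 -0.8000 0.4000]
Step 2: x=[2.6880 8.5520 13.5392 17.2208] v=[2.2400 -1.4400 -1.5040 0.7040]
Step 3: x=[3.2851 8.1939 13.1340 17.3871] v=[2.9856 -1.7907 -2.0262 0.8314]
Step 4: x=[3.9549 7.8383 12.6738 17.5331] v=[3.3491 -1.7782 -2.3010 0.7302]
Step 5: x=[4.6154 7.5588 12.2155 17.6104] v=[3.3025 -1.3974 -2.2915 0.3865]
Step 6: x=[5.1914 7.4164 11.8163 17.5761] v=[2.8799 -0.7121 -1.9962 -0.1715]

Answer: 5.1914 7.4164 11.8163 17.5761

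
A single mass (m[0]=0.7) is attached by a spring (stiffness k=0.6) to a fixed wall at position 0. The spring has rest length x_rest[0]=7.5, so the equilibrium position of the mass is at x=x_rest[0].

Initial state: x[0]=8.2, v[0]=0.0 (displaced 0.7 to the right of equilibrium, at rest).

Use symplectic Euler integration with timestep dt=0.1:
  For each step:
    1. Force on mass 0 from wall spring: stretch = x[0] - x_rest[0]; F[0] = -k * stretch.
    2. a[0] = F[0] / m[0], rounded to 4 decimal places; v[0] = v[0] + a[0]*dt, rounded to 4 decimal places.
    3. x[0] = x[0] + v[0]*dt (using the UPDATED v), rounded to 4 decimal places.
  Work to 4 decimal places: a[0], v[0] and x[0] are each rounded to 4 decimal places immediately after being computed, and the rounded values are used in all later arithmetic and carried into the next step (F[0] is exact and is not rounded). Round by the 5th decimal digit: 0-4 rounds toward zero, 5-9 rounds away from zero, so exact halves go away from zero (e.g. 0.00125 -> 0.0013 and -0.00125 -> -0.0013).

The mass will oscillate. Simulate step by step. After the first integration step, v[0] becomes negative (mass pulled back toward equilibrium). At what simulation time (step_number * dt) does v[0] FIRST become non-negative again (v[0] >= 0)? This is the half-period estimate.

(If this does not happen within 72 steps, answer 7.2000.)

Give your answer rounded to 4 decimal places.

Step 0: x=[8.2000] v=[0.0000]
Step 1: x=[8.1940] v=[-0.0600]
Step 2: x=[8.1821] v=[-0.1195]
Step 3: x=[8.1643] v=[-0.1780]
Step 4: x=[8.1408] v=[-0.2349]
Step 5: x=[8.1118] v=[-0.2898]
Step 6: x=[8.0776] v=[-0.3422]
Step 7: x=[8.0384] v=[-0.3917]
Step 8: x=[7.9946] v=[-0.4379]
Step 9: x=[7.9466] v=[-0.4803]
Step 10: x=[7.8947] v=[-0.5186]
Step 11: x=[7.8395] v=[-0.5524]
Step 12: x=[7.7814] v=[-0.5815]
Step 13: x=[7.7208] v=[-0.6056]
Step 14: x=[7.6584] v=[-0.6245]
Step 15: x=[7.5946] v=[-0.6381]
Step 16: x=[7.5300] v=[-0.6462]
Step 17: x=[7.4651] v=[-0.6488]
Step 18: x=[7.4005] v=[-0.6458]
Step 19: x=[7.3368] v=[-0.6373]
Step 20: x=[7.2745] v=[-0.6233]
Step 21: x=[7.2141] v=[-0.6040]
Step 22: x=[7.1562] v=[-0.5795]
Step 23: x=[7.1012] v=[-0.5500]
Step 24: x=[7.0496] v=[-0.5158]
Step 25: x=[7.0019] v=[-0.4772]
Step 26: x=[6.9585] v=[-0.4345]
Step 27: x=[6.9197] v=[-0.3881]
Step 28: x=[6.8859] v=[-0.3384]
Step 29: x=[6.8573] v=[-0.2858]
Step 30: x=[6.8342] v=[-0.2307]
Step 31: x=[6.8168] v=[-0.1736]
Step 32: x=[6.8053] v=[-0.1150]
Step 33: x=[6.7998] v=[-0.0555]
Step 34: x=[6.8003] v=[0.0045]
First v>=0 after going negative at step 34, time=3.4000

Answer: 3.4000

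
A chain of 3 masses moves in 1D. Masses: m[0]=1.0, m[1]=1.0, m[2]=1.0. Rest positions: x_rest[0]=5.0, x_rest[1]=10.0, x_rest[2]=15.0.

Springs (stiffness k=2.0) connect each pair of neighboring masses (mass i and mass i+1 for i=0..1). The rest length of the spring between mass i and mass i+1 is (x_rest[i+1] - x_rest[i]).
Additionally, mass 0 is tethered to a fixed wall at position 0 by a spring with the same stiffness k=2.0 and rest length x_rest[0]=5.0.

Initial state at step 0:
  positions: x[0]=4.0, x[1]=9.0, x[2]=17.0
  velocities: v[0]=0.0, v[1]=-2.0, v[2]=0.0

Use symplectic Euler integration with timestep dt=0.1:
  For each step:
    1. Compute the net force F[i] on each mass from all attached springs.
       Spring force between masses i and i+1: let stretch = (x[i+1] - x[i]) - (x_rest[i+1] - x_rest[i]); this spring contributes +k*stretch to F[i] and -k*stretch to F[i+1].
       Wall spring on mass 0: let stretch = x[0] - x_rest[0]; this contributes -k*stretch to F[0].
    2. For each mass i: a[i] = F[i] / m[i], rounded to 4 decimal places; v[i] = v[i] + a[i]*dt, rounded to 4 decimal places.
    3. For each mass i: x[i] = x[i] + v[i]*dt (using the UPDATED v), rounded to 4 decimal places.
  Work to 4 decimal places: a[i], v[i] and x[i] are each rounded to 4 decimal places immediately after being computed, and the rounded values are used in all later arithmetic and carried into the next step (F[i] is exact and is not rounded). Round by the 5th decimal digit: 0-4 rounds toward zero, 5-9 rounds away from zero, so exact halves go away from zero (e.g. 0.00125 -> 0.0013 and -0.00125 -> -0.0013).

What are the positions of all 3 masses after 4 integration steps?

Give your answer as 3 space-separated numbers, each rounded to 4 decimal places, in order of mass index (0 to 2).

Step 0: x=[4.0000 9.0000 17.0000] v=[0.0000 -2.0000 0.0000]
Step 1: x=[4.0200 8.8600 16.9400] v=[0.2000 -1.4000 -0.6000]
Step 2: x=[4.0564 8.7848 16.8184] v=[0.3640 -0.7520 -1.2160]
Step 3: x=[4.1062 8.7757 16.6361] v=[0.4984 -0.0910 -1.8227]
Step 4: x=[4.1673 8.8304 16.3966] v=[0.6111 0.5472 -2.3948]

Answer: 4.1673 8.8304 16.3966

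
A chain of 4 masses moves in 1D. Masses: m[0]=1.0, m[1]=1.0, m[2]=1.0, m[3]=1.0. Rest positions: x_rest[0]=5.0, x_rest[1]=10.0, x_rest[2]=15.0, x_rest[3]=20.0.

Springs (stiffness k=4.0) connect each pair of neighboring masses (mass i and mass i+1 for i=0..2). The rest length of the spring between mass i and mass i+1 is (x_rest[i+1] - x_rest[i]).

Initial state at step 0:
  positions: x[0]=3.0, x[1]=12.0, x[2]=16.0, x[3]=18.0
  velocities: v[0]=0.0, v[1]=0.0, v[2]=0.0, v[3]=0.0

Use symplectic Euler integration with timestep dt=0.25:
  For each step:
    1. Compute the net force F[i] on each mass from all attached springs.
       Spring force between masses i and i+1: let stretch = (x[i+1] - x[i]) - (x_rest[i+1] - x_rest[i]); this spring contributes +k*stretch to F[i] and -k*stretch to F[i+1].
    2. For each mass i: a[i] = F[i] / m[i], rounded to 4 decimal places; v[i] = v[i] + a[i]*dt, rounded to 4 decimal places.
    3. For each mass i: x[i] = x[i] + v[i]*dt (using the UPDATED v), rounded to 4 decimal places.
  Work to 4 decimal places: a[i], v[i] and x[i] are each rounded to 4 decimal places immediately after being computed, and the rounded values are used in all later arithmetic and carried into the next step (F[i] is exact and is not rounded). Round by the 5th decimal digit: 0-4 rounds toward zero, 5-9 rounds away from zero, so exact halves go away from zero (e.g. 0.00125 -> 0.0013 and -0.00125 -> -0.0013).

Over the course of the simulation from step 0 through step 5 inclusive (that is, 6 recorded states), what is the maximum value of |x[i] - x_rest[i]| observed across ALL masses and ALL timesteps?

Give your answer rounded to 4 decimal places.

Step 0: x=[3.0000 12.0000 16.0000 18.0000] v=[0.0000 0.0000 0.0000 0.0000]
Step 1: x=[4.0000 10.7500 15.5000 18.7500] v=[4.0000 -5.0000 -2.0000 3.0000]
Step 2: x=[5.4375 9.0000 14.6250 19.9375] v=[5.7500 -7.0000 -3.5000 4.7500]
Step 3: x=[6.5156 7.7656 13.6719 21.0469] v=[4.3125 -4.9375 -3.8125 4.4375]
Step 4: x=[6.6562 7.6953 13.0860 21.5625] v=[0.5625 -0.2812 -2.3438 2.0625]
Step 5: x=[5.8066 8.7129 13.2715 21.2090] v=[-3.3984 4.0704 0.7420 -1.4140]
Max displacement = 2.3047

Answer: 2.3047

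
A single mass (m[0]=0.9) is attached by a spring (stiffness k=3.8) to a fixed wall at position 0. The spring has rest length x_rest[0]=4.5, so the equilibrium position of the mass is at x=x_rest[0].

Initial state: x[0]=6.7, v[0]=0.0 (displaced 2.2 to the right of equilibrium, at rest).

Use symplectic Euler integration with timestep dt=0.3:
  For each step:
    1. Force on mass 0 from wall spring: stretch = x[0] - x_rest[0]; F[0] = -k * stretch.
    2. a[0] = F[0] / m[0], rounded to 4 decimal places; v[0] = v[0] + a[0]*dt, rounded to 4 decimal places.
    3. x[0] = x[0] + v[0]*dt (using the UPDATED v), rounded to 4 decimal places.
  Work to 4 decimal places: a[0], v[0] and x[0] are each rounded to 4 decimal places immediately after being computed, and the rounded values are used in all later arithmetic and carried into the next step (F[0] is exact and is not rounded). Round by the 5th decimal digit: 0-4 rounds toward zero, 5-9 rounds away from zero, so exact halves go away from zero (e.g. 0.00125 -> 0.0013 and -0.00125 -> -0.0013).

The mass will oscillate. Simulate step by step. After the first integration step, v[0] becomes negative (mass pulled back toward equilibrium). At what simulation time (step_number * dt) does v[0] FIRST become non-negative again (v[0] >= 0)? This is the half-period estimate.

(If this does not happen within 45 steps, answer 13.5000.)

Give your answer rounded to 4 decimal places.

Answer: 1.8000

Derivation:
Step 0: x=[6.7000] v=[0.0000]
Step 1: x=[5.8640] v=[-2.7867]
Step 2: x=[4.5097] v=[-4.5144]
Step 3: x=[3.1517] v=[-4.5267]
Step 4: x=[2.3060] v=[-2.8189]
Step 5: x=[2.2941] v=[-0.0398]
Step 6: x=[3.1204] v=[2.7543]
First v>=0 after going negative at step 6, time=1.8000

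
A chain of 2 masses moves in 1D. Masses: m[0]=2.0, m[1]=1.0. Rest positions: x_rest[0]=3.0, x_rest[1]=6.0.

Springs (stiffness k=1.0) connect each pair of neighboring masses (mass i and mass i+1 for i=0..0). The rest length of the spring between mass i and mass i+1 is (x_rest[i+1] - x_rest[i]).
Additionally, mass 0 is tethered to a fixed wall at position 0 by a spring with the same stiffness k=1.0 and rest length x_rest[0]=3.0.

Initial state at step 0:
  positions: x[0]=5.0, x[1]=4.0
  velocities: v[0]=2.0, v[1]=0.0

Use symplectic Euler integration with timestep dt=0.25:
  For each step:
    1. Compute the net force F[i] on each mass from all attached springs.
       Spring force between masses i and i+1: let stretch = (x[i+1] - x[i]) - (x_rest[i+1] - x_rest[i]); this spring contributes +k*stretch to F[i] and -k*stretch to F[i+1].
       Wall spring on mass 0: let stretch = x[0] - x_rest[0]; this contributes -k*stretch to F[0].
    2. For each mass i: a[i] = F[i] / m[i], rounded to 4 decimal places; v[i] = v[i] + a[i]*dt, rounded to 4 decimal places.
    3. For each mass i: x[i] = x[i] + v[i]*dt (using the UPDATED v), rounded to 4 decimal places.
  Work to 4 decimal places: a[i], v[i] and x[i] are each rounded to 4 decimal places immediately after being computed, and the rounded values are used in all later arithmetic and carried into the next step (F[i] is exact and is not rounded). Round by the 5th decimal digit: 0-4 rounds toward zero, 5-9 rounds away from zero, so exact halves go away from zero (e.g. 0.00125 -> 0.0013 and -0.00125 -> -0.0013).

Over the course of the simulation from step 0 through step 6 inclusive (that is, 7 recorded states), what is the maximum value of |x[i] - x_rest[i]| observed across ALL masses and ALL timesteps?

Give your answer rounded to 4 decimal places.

Step 0: x=[5.0000 4.0000] v=[2.0000 0.0000]
Step 1: x=[5.3125 4.2500] v=[1.2500 1.0000]
Step 2: x=[5.4258 4.7539] v=[0.4531 2.0156]
Step 3: x=[5.3485 5.4873] v=[-0.3091 2.9336]
Step 4: x=[5.1084 6.3995] v=[-0.9603 3.6489]
Step 5: x=[4.7490 7.4185] v=[-1.4375 4.0761]
Step 6: x=[4.3246 8.4582] v=[-1.6975 4.1587]
Max displacement = 2.4582

Answer: 2.4582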